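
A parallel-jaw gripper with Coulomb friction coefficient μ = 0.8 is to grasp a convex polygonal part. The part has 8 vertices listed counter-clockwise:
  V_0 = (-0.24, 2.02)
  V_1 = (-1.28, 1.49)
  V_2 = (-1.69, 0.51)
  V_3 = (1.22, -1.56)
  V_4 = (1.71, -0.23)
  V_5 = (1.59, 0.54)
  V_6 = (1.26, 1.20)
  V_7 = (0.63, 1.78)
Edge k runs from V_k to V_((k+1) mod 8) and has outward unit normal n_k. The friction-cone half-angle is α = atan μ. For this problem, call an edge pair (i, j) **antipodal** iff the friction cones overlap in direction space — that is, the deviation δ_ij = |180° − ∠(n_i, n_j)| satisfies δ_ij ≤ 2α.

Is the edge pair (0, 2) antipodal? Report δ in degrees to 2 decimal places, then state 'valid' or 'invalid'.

α = atan 0.8 = 38.66°;  2α = 77.32°
edge 0: e_0 = (-1.04, -0.53);  n_0 = (-0.4541, +0.8910)
edge 2: e_2 = (+2.91, -2.07);  n_2 = (-0.5796, -0.8149)
∠(n_0, n_2) = 117.57°
δ = |180° − 117.57°| = 62.43°
62.43° ≤ 2α = 77.32°  →  valid

δ = 62.43°, valid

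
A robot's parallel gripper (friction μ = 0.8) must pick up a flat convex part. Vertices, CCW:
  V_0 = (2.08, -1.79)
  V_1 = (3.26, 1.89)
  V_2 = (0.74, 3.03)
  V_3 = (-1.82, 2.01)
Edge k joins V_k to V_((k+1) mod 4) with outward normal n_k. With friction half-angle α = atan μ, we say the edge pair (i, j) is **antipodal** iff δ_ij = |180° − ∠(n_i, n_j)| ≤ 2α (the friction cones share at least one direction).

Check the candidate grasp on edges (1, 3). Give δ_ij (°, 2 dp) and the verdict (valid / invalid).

δ = 19.91°, valid

α = atan 0.8 = 38.66°;  2α = 77.32°
edge 1: e_1 = (-2.52, +1.14);  n_1 = (+0.4122, +0.9111)
edge 3: e_3 = (+3.90, -3.80);  n_3 = (-0.6979, -0.7162)
∠(n_1, n_3) = 160.09°
δ = |180° − 160.09°| = 19.91°
19.91° ≤ 2α = 77.32°  →  valid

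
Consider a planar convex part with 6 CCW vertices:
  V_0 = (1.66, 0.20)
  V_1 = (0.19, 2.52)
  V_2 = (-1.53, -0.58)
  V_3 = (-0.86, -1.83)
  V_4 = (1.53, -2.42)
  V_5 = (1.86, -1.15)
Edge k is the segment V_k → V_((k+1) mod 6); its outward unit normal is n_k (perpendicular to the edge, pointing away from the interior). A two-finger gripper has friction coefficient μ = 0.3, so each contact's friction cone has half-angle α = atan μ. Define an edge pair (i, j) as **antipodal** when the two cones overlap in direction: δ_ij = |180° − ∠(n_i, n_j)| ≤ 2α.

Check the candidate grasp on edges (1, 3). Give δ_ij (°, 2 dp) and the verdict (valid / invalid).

α = atan 0.3 = 16.70°;  2α = 33.40°
edge 1: e_1 = (-1.72, -3.10);  n_1 = (-0.8744, +0.4852)
edge 3: e_3 = (+2.39, -0.59);  n_3 = (-0.2397, -0.9709)
∠(n_1, n_3) = 105.16°
δ = |180° − 105.16°| = 74.84°
74.84° > 2α = 33.40°  →  invalid

δ = 74.84°, invalid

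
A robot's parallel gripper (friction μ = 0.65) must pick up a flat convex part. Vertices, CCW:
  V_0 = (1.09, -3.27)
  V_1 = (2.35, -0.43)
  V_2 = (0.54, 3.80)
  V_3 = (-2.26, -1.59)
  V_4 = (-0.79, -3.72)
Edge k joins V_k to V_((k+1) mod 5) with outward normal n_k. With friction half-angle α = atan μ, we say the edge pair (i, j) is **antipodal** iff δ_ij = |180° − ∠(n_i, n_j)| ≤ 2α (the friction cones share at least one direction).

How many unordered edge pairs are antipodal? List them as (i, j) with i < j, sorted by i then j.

α = atan 0.65 = 33.02°;  2α = 66.05°
n_0 = (+0.9141, -0.4055)
n_1 = (+0.9194, +0.3934)
n_2 = (-0.8874, +0.4610)
n_3 = (-0.8230, -0.5680)
n_4 = (+0.2328, -0.9725)
  (0,1): δ = 132.91°  ·
  (0,2): δ = 3.53°  ✓
  (0,3): δ = 58.54°  ✓
  (0,4): δ = 127.39°  ·
  (1,2): δ = 50.62°  ✓
  (1,3): δ = 11.45°  ✓
  (1,4): δ = 80.30°  ·
  (2,3): δ = 117.94°  ·
  (2,4): δ = 49.09°  ✓
  (3,4): δ = 111.15°  ·
antipodal pairs: 5

count = 5; pairs: (0,2), (0,3), (1,2), (1,3), (2,4)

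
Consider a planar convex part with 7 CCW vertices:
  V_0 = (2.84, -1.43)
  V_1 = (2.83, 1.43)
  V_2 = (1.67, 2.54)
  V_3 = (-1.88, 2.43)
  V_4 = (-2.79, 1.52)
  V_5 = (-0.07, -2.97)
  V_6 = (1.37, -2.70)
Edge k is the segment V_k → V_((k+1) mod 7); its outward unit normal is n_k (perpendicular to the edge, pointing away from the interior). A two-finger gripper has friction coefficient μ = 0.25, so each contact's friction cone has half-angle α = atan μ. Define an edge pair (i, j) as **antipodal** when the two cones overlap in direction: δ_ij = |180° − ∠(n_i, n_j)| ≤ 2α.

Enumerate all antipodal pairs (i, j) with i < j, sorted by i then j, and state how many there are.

α = atan 0.25 = 14.04°;  2α = 28.07°
n_0 = (+1.0000, +0.0035)
n_1 = (+0.6914, +0.7225)
n_2 = (-0.0310, +0.9995)
n_3 = (-0.7071, +0.7071)
n_4 = (-0.8553, -0.5181)
n_5 = (+0.1843, -0.9829)
n_6 = (+0.6538, -0.7567)
  (0,1): δ = 133.94°  ·
  (0,2): δ = 88.43°  ·
  (0,3): δ = 45.20°  ·
  (0,4): δ = 31.01°  ·
  (0,5): δ = 100.42°  ·
  (0,6): δ = 130.62°  ·
  (1,2): δ = 134.49°  ·
  (1,3): δ = 91.26°  ·
  (1,4): δ = 15.05°  ✓
  (1,5): δ = 54.36°  ·
  (1,6): δ = 84.56°  ·
  (2,3): δ = 136.77°  ·
  (2,4): δ = 60.57°  ·
  (2,5): δ = 8.84°  ✓
  (2,6): δ = 39.05°  ·
  (3,4): δ = 103.79°  ·
  (3,5): δ = 34.38°  ·
  (3,6): δ = 4.17°  ✓
  (4,5): δ = 110.59°  ·
  (4,6): δ = 80.38°  ·
  (5,6): δ = 149.79°  ·
antipodal pairs: 3

count = 3; pairs: (1,4), (2,5), (3,6)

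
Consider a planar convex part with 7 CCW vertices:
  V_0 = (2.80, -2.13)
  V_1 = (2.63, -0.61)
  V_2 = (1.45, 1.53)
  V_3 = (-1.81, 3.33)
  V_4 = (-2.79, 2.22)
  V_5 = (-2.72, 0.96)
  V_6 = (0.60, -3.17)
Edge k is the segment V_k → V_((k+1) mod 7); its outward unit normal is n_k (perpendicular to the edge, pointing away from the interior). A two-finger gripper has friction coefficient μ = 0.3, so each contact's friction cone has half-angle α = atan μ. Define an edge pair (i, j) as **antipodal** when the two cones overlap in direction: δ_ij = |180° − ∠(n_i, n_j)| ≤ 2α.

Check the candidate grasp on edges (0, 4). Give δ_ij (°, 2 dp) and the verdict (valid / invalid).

δ = 3.20°, valid

α = atan 0.3 = 16.70°;  2α = 33.40°
edge 0: e_0 = (-0.17, +1.52);  n_0 = (+0.9938, +0.1111)
edge 4: e_4 = (+0.07, -1.26);  n_4 = (-0.9985, -0.0555)
∠(n_0, n_4) = 176.80°
δ = |180° − 176.80°| = 3.20°
3.20° ≤ 2α = 33.40°  →  valid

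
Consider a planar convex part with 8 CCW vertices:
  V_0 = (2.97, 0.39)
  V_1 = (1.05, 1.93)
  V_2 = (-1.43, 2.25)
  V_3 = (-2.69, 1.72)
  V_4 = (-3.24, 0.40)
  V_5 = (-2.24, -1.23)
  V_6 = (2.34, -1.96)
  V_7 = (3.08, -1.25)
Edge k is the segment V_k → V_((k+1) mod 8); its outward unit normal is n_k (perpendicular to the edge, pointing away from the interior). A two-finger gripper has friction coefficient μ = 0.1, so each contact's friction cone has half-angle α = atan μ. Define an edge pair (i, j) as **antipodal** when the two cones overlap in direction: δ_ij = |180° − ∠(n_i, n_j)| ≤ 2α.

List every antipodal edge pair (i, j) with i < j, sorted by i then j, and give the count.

count = 1; pairs: (1,5)

α = atan 0.1 = 5.71°;  2α = 11.42°
n_0 = (+0.6257, +0.7801)
n_1 = (+0.1280, +0.9918)
n_2 = (-0.3877, +0.9218)
n_3 = (-0.9231, +0.3846)
n_4 = (-0.8524, -0.5229)
n_5 = (-0.1574, -0.9875)
n_6 = (+0.6923, -0.7216)
n_7 = (+0.9978, +0.0669)
  (0,1): δ = 148.62°  ·
  (0,2): δ = 118.45°  ·
  (0,3): δ = 73.89°  ·
  (0,4): δ = 19.74°  ·
  (0,5): δ = 29.68°  ·
  (0,6): δ = 82.55°  ·
  (0,7): δ = 132.57°  ·
  (1,2): δ = 149.83°  ·
  (1,3): δ = 105.27°  ·
  (1,4): δ = 51.12°  ·
  (1,5): δ = 1.70°  ✓
  (1,6): δ = 51.17°  ·
  (1,7): δ = 101.19°  ·
  (2,3): δ = 135.43°  ·
  (2,4): δ = 81.28°  ·
  (2,5): δ = 31.87°  ·
  (2,6): δ = 21.00°  ·
  (2,7): δ = 71.02°  ·
  (3,4): δ = 125.85°  ·
  (3,5): δ = 76.44°  ·
  (3,6): δ = 23.57°  ·
  (3,7): δ = 26.46°  ·
  (4,5): δ = 130.59°  ·
  (4,6): δ = 77.71°  ·
  (4,7): δ = 27.69°  ·
  (5,6): δ = 127.13°  ·
  (5,7): δ = 77.11°  ·
  (6,7): δ = 129.98°  ·
antipodal pairs: 1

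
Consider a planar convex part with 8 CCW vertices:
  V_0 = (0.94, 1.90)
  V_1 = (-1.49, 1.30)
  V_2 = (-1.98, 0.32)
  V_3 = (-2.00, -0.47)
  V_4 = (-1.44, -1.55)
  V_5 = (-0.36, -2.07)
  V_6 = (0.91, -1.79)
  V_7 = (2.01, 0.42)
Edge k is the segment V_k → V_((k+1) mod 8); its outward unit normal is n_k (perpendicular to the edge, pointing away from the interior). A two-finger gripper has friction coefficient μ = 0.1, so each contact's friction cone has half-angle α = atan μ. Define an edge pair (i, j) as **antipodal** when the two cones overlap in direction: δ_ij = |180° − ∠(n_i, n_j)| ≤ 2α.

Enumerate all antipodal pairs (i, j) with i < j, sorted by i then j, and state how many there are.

α = atan 0.1 = 5.71°;  2α = 11.42°
n_0 = (-0.2397, +0.9708)
n_1 = (-0.8944, +0.4472)
n_2 = (-0.9997, +0.0253)
n_3 = (-0.8878, -0.4603)
n_4 = (-0.4338, -0.9010)
n_5 = (+0.2153, -0.9765)
n_6 = (+0.8952, -0.4456)
n_7 = (+0.8104, +0.5859)
  (0,1): δ = 130.43°  ·
  (0,2): δ = 105.32°  ·
  (0,3): δ = 76.46°  ·
  (0,4): δ = 39.58°  ·
  (0,5): δ = 1.44°  ✓
  (0,6): δ = 49.67°  ·
  (0,7): δ = 112.00°  ·
  (1,2): δ = 154.89°  ·
  (1,3): δ = 126.03°  ·
  (1,4): δ = 89.14°  ·
  (1,5): δ = 51.00°  ·
  (1,6): δ = 0.10°  ✓
  (1,7): δ = 62.43°  ·
  (2,3): δ = 151.14°  ·
  (2,4): δ = 114.26°  ·
  (2,5): δ = 76.12°  ·
  (2,6): δ = 25.01°  ·
  (2,7): δ = 37.32°  ·
  (3,4): δ = 143.12°  ·
  (3,5): δ = 104.97°  ·
  (3,6): δ = 53.87°  ·
  (3,7): δ = 8.46°  ✓
  (4,5): δ = 141.86°  ·
  (4,6): δ = 90.75°  ·
  (4,7): δ = 28.42°  ·
  (5,6): δ = 128.89°  ·
  (5,7): δ = 66.57°  ·
  (6,7): δ = 117.67°  ·
antipodal pairs: 3

count = 3; pairs: (0,5), (1,6), (3,7)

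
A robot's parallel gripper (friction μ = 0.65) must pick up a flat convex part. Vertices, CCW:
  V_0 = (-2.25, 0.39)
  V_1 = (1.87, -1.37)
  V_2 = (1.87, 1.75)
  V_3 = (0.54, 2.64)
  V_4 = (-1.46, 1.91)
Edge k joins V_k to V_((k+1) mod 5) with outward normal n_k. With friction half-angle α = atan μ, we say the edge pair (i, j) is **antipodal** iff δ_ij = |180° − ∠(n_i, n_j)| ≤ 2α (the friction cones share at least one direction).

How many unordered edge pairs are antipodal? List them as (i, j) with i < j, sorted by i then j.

count = 3; pairs: (0,2), (0,3), (1,4)

α = atan 0.65 = 33.02°;  2α = 66.05°
n_0 = (-0.3928, -0.9196)
n_1 = (+1.0000, -0.0000)
n_2 = (+0.5561, +0.8311)
n_3 = (-0.3429, +0.9394)
n_4 = (-0.8873, +0.4612)
  (0,1): δ = 66.87°  ·
  (0,2): δ = 10.66°  ✓
  (0,3): δ = 43.18°  ✓
  (0,4): δ = 85.67°  ·
  (1,2): δ = 123.79°  ·
  (1,3): δ = 69.95°  ·
  (1,4): δ = 27.46°  ✓
  (2,3): δ = 126.16°  ·
  (2,4): δ = 83.67°  ·
  (3,4): δ = 137.51°  ·
antipodal pairs: 3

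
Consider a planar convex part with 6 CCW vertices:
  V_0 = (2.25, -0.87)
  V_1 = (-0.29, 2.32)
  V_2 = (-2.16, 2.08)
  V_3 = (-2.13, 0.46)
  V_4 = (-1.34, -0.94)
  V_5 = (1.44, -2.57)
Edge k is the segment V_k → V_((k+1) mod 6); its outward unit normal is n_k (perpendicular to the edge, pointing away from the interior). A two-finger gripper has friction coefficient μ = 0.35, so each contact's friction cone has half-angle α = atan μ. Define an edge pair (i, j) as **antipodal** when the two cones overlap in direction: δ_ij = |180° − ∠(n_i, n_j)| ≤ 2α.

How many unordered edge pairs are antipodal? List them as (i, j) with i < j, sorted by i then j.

count = 5; pairs: (0,2), (0,3), (0,4), (1,4), (2,5)

α = atan 0.35 = 19.29°;  2α = 38.58°
n_0 = (+0.7823, +0.6229)
n_1 = (-0.1273, +0.9919)
n_2 = (-0.9998, -0.0185)
n_3 = (-0.8709, -0.4914)
n_4 = (-0.5058, -0.8627)
n_5 = (+0.9028, -0.4301)
  (0,1): δ = 121.21°  ·
  (0,2): δ = 37.47°  ✓
  (0,3): δ = 9.09°  ✓
  (0,4): δ = 21.09°  ✓
  (0,5): δ = 116.00°  ·
  (1,2): δ = 96.25°  ·
  (1,3): δ = 67.88°  ·
  (1,4): δ = 37.70°  ✓
  (1,5): δ = 57.21°  ·
  (2,3): δ = 151.63°  ·
  (2,4): δ = 121.45°  ·
  (2,5): δ = 26.54°  ✓
  (3,4): δ = 149.82°  ·
  (3,5): δ = 54.91°  ·
  (4,5): δ = 85.09°  ·
antipodal pairs: 5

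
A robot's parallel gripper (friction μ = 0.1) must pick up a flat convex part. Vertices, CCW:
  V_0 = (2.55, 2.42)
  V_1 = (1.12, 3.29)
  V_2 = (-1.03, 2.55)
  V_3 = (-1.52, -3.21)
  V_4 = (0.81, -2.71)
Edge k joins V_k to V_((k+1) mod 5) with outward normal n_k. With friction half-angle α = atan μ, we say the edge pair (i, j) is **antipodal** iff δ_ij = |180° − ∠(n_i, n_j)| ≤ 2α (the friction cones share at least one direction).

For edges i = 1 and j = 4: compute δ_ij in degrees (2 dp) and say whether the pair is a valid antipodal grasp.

α = atan 0.1 = 5.71°;  2α = 11.42°
edge 1: e_1 = (-2.15, -0.74);  n_1 = (-0.3254, +0.9456)
edge 4: e_4 = (+1.74, +5.13);  n_4 = (+0.9470, -0.3212)
∠(n_1, n_4) = 127.73°
δ = |180° − 127.73°| = 52.27°
52.27° > 2α = 11.42°  →  invalid

δ = 52.27°, invalid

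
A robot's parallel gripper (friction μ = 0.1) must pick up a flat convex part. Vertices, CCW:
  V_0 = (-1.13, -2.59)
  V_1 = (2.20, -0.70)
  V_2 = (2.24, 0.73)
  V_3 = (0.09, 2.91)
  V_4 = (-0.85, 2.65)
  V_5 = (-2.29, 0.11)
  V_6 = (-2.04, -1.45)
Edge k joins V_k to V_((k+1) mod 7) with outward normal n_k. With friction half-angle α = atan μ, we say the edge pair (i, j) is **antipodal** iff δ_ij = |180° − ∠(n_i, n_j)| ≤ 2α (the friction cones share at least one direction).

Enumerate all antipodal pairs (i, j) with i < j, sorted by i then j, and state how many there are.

α = atan 0.1 = 5.71°;  2α = 11.42°
n_0 = (+0.4936, -0.8697)
n_1 = (+0.9996, -0.0280)
n_2 = (+0.7120, +0.7022)
n_3 = (-0.2666, +0.9638)
n_4 = (-0.8699, +0.4932)
n_5 = (-0.9874, -0.1582)
n_6 = (-0.7815, -0.6239)
  (0,1): δ = 121.18°  ·
  (0,2): δ = 74.97°  ·
  (0,3): δ = 14.12°  ·
  (0,4): δ = 30.87°  ·
  (0,5): δ = 69.53°  ·
  (0,6): δ = 99.02°  ·
  (1,2): δ = 133.79°  ·
  (1,3): δ = 72.94°  ·
  (1,4): δ = 27.95°  ·
  (1,5): δ = 10.71°  ✓
  (1,6): δ = 40.20°  ·
  (2,3): δ = 119.14°  ·
  (2,4): δ = 74.15°  ·
  (2,5): δ = 35.50°  ·
  (2,6): δ = 6.00°  ✓
  (3,4): δ = 135.01°  ·
  (3,5): δ = 96.36°  ·
  (3,6): δ = 66.86°  ·
  (4,5): δ = 141.35°  ·
  (4,6): δ = 111.85°  ·
  (5,6): δ = 150.51°  ·
antipodal pairs: 2

count = 2; pairs: (1,5), (2,6)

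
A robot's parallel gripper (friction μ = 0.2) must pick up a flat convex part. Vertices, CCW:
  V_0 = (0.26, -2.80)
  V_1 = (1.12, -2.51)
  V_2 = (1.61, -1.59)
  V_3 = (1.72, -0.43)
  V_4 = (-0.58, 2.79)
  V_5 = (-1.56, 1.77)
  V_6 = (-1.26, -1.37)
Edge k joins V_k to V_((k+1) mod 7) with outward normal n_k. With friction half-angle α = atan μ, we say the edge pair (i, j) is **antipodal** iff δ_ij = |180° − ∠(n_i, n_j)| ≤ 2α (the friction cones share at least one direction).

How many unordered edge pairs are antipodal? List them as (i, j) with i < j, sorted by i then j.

α = atan 0.2 = 11.31°;  2α = 22.62°
n_0 = (+0.3195, -0.9476)
n_1 = (+0.8826, -0.4701)
n_2 = (+0.9955, -0.0944)
n_3 = (+0.8137, +0.5812)
n_4 = (-0.7211, +0.6928)
n_5 = (-0.9955, -0.0951)
n_6 = (-0.6852, -0.7283)
  (0,1): δ = 136.67°  ·
  (0,2): δ = 114.05°  ·
  (0,3): δ = 73.10°  ·
  (0,4): δ = 27.51°  ·
  (0,5): δ = 76.82°  ·
  (0,6): δ = 118.11°  ·
  (1,2): δ = 157.38°  ·
  (1,3): δ = 116.42°  ·
  (1,4): δ = 15.81°  ✓
  (1,5): δ = 33.50°  ·
  (1,6): δ = 74.79°  ·
  (2,3): δ = 139.05°  ·
  (2,4): δ = 38.44°  ·
  (2,5): δ = 10.87°  ✓
  (2,6): δ = 52.16°  ·
  (3,4): δ = 79.39°  ·
  (3,5): δ = 30.08°  ·
  (3,6): δ = 11.21°  ✓
  (4,5): δ = 130.69°  ·
  (4,6): δ = 89.40°  ·
  (5,6): δ = 138.71°  ·
antipodal pairs: 3

count = 3; pairs: (1,4), (2,5), (3,6)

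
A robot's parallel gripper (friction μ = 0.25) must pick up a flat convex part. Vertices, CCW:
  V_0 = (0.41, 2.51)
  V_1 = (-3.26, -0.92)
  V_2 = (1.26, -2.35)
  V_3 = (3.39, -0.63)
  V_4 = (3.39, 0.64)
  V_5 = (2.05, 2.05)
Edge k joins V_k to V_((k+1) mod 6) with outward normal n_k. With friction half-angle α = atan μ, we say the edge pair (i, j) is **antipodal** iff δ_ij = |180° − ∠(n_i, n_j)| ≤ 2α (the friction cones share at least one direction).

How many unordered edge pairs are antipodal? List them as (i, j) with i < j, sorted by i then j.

α = atan 0.25 = 14.04°;  2α = 28.07°
n_0 = (-0.6828, +0.7306)
n_1 = (-0.3016, -0.9534)
n_2 = (+0.6283, -0.7780)
n_3 = (+1.0000, -0.0000)
n_4 = (+0.7249, +0.6889)
n_5 = (+0.2701, +0.9628)
  (0,1): δ = 60.62°  ·
  (0,2): δ = 4.14°  ✓
  (0,3): δ = 46.94°  ·
  (0,4): δ = 90.48°  ·
  (0,5): δ = 121.27°  ·
  (1,2): δ = 123.52°  ·
  (1,3): δ = 72.44°  ·
  (1,4): δ = 28.90°  ·
  (1,5): δ = 1.89°  ✓
  (2,3): δ = 128.92°  ·
  (2,4): δ = 85.38°  ·
  (2,5): δ = 54.59°  ·
  (3,4): δ = 136.46°  ·
  (3,5): δ = 105.67°  ·
  (4,5): δ = 149.21°  ·
antipodal pairs: 2

count = 2; pairs: (0,2), (1,5)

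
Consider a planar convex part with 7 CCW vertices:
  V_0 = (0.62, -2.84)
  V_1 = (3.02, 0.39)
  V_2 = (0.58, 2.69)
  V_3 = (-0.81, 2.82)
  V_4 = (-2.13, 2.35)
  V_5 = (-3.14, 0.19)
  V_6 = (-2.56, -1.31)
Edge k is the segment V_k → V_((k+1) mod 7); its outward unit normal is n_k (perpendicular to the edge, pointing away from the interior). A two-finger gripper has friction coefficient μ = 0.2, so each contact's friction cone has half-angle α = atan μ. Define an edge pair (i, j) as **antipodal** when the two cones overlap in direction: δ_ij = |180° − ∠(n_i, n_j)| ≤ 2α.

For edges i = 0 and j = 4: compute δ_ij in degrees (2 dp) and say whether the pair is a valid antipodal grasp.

δ = 11.55°, valid

α = atan 0.2 = 11.31°;  2α = 22.62°
edge 0: e_0 = (+2.40, +3.23);  n_0 = (+0.8027, -0.5964)
edge 4: e_4 = (-1.01, -2.16);  n_4 = (-0.9059, +0.4236)
∠(n_0, n_4) = 168.45°
δ = |180° − 168.45°| = 11.55°
11.55° ≤ 2α = 22.62°  →  valid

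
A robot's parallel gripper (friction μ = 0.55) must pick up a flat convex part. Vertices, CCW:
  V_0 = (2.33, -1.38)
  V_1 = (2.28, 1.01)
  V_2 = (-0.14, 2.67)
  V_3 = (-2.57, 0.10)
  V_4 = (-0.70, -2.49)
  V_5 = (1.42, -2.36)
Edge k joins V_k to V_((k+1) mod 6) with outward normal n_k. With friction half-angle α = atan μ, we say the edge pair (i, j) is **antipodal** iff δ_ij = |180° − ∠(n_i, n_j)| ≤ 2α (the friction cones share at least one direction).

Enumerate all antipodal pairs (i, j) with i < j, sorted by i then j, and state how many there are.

α = atan 0.55 = 28.81°;  2α = 57.62°
n_0 = (+0.9998, +0.0209)
n_1 = (+0.5657, +0.8246)
n_2 = (-0.7266, +0.6870)
n_3 = (-0.8108, -0.5854)
n_4 = (+0.0612, -0.9981)
n_5 = (+0.7328, -0.6805)
  (0,1): δ = 125.65°  ·
  (0,2): δ = 44.59°  ✓
  (0,3): δ = 34.63°  ✓
  (0,4): δ = 92.31°  ·
  (0,5): δ = 135.92°  ·
  (1,2): δ = 98.95°  ·
  (1,3): δ = 19.72°  ✓
  (1,4): δ = 37.96°  ✓
  (1,5): δ = 81.57°  ·
  (2,3): δ = 100.77°  ·
  (2,4): δ = 43.09°  ✓
  (2,5): δ = 0.52°  ✓
  (3,4): δ = 122.32°  ·
  (3,5): δ = 78.71°  ·
  (4,5): δ = 136.39°  ·
antipodal pairs: 6

count = 6; pairs: (0,2), (0,3), (1,3), (1,4), (2,4), (2,5)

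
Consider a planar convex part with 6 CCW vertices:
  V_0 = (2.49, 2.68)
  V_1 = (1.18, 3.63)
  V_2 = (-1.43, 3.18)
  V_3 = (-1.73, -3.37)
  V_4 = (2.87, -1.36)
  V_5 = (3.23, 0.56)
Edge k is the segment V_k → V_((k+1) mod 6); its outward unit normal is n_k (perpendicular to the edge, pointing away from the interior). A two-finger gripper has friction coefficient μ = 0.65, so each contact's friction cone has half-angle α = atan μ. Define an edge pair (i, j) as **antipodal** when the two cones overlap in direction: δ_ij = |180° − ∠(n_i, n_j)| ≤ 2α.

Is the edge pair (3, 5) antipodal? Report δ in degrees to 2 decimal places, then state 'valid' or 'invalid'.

α = atan 0.65 = 33.02°;  2α = 66.05°
edge 3: e_3 = (+4.60, +2.01);  n_3 = (+0.4004, -0.9163)
edge 5: e_5 = (-0.74, +2.12);  n_5 = (+0.9441, +0.3296)
∠(n_3, n_5) = 85.64°
δ = |180° − 85.64°| = 94.36°
94.36° > 2α = 66.05°  →  invalid

δ = 94.36°, invalid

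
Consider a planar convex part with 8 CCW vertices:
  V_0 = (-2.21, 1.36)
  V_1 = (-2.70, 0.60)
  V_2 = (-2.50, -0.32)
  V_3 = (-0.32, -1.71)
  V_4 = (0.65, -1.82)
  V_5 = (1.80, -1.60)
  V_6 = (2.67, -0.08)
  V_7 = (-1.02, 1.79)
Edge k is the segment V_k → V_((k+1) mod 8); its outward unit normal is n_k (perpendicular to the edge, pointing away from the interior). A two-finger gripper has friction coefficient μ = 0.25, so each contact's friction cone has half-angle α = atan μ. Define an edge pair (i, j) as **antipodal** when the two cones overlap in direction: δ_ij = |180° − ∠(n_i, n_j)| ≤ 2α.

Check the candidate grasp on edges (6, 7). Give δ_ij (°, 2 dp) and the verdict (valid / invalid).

α = atan 0.25 = 14.04°;  2α = 28.07°
edge 6: e_6 = (-3.69, +1.87);  n_6 = (+0.4520, +0.8920)
edge 7: e_7 = (-1.19, -0.43);  n_7 = (-0.3398, +0.9405)
∠(n_6, n_7) = 46.74°
δ = |180° − 46.74°| = 133.26°
133.26° > 2α = 28.07°  →  invalid

δ = 133.26°, invalid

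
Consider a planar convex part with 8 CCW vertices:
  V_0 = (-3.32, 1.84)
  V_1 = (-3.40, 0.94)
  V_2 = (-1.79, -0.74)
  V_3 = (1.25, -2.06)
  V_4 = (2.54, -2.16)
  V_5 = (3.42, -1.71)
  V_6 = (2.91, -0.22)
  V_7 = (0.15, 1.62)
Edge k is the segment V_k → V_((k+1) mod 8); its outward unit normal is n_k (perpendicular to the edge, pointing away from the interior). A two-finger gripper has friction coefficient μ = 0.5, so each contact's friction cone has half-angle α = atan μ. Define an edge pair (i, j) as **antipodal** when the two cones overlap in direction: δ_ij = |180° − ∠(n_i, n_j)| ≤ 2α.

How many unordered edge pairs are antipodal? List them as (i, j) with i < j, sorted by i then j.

count = 10; pairs: (0,5), (1,5), (1,6), (1,7), (2,5), (2,6), (2,7), (3,6), (3,7), (4,7)

α = atan 0.5 = 26.57°;  2α = 53.13°
n_0 = (-0.9961, +0.0885)
n_1 = (-0.7220, -0.6919)
n_2 = (-0.3983, -0.9173)
n_3 = (-0.0773, -0.9970)
n_4 = (+0.4553, -0.8903)
n_5 = (+0.9461, +0.3238)
n_6 = (+0.5547, +0.8321)
n_7 = (+0.0633, +0.9980)
  (0,1): δ = 131.14°  ·
  (0,2): δ = 108.39°  ·
  (0,3): δ = 89.35°  ·
  (0,4): δ = 57.84°  ·
  (0,5): δ = 23.97°  ✓
  (0,6): δ = 61.39°  ·
  (0,7): δ = 91.45°  ·
  (1,2): δ = 157.25°  ·
  (1,3): δ = 138.21°  ·
  (1,4): δ = 106.70°  ·
  (1,5): δ = 24.89°  ✓
  (1,6): δ = 12.53°  ✓
  (1,7): δ = 42.59°  ✓
  (2,3): δ = 160.96°  ·
  (2,4): δ = 129.45°  ·
  (2,5): δ = 47.63°  ✓
  (2,6): δ = 10.22°  ✓
  (2,7): δ = 19.84°  ✓
  (3,4): δ = 148.48°  ·
  (3,5): δ = 66.67°  ·
  (3,6): δ = 29.26°  ✓
  (3,7): δ = 0.80°  ✓
  (4,5): δ = 98.19°  ·
  (4,6): δ = 60.77°  ·
  (4,7): δ = 30.71°  ✓
  (5,6): δ = 142.59°  ·
  (5,7): δ = 112.52°  ·
  (6,7): δ = 149.94°  ·
antipodal pairs: 10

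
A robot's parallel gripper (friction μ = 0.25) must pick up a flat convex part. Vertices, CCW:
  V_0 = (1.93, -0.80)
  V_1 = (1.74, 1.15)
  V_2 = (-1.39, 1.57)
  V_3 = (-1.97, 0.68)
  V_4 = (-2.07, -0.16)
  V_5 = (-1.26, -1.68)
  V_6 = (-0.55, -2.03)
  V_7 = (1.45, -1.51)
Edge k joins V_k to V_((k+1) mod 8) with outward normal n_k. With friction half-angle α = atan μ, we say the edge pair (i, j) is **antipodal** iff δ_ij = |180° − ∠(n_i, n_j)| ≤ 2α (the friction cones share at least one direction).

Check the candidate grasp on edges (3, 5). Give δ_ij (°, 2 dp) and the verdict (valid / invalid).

δ = 109.45°, invalid

α = atan 0.25 = 14.04°;  2α = 28.07°
edge 3: e_3 = (-0.10, -0.84);  n_3 = (-0.9930, +0.1182)
edge 5: e_5 = (+0.71, -0.35);  n_5 = (-0.4422, -0.8969)
∠(n_3, n_5) = 70.55°
δ = |180° − 70.55°| = 109.45°
109.45° > 2α = 28.07°  →  invalid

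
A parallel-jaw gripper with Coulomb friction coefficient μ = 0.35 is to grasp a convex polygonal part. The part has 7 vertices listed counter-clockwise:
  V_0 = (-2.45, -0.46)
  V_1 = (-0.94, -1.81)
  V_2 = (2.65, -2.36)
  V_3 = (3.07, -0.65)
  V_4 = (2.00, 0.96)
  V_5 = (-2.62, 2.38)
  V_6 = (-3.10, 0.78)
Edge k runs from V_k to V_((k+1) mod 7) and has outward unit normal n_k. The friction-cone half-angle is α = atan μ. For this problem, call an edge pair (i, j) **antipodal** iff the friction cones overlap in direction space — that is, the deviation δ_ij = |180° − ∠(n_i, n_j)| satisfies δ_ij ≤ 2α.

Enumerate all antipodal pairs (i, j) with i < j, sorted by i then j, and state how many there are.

count = 5; pairs: (0,3), (0,4), (1,4), (2,5), (3,6)

α = atan 0.35 = 19.29°;  2α = 38.58°
n_0 = (-0.6665, -0.7455)
n_1 = (-0.1514, -0.9885)
n_2 = (+0.9711, -0.2385)
n_3 = (+0.8328, +0.5535)
n_4 = (+0.2938, +0.9559)
n_5 = (-0.9578, +0.2873)
n_6 = (-0.8857, -0.4643)
  (0,1): δ = 146.91°  ·
  (0,2): δ = 62.00°  ·
  (0,3): δ = 14.59°  ✓
  (0,4): δ = 24.71°  ✓
  (0,5): δ = 115.10°  ·
  (0,6): δ = 159.46°  ·
  (1,2): δ = 95.09°  ·
  (1,3): δ = 47.68°  ·
  (1,4): δ = 8.38°  ✓
  (1,5): δ = 82.01°  ·
  (1,6): δ = 126.37°  ·
  (2,3): δ = 132.59°  ·
  (2,4): δ = 93.29°  ·
  (2,5): δ = 2.90°  ✓
  (2,6): δ = 41.46°  ·
  (3,4): δ = 140.69°  ·
  (3,5): δ = 50.31°  ·
  (3,6): δ = 5.94°  ✓
  (4,5): δ = 89.61°  ·
  (4,6): δ = 45.25°  ·
  (5,6): δ = 135.64°  ·
antipodal pairs: 5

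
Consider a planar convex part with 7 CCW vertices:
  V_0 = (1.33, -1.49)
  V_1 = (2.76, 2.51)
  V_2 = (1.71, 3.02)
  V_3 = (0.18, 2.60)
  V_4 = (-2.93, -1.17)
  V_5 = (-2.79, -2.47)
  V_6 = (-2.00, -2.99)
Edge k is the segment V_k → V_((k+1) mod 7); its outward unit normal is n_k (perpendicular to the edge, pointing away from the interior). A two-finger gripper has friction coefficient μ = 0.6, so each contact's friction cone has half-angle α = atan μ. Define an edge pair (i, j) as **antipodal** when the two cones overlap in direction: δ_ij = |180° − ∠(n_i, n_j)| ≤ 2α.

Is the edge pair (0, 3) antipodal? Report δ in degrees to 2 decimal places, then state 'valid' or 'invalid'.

α = atan 0.6 = 30.96°;  2α = 61.93°
edge 0: e_0 = (+1.43, +4.00);  n_0 = (+0.9416, -0.3366)
edge 3: e_3 = (-3.11, -3.77);  n_3 = (-0.7714, +0.6364)
∠(n_0, n_3) = 160.15°
δ = |180° − 160.15°| = 19.85°
19.85° ≤ 2α = 61.93°  →  valid

δ = 19.85°, valid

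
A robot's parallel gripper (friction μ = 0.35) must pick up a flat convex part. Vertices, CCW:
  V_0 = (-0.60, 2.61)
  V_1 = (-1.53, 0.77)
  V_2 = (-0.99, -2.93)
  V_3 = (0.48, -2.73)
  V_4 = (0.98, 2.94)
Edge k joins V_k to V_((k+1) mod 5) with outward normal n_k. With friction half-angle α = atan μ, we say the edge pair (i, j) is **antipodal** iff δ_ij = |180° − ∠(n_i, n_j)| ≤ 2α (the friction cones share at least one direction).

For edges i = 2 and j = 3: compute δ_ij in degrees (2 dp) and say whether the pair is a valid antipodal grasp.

δ = 102.79°, invalid

α = atan 0.35 = 19.29°;  2α = 38.58°
edge 2: e_2 = (+1.47, +0.20);  n_2 = (+0.1348, -0.9909)
edge 3: e_3 = (+0.50, +5.67);  n_3 = (+0.9961, -0.0878)
∠(n_2, n_3) = 77.21°
δ = |180° − 77.21°| = 102.79°
102.79° > 2α = 38.58°  →  invalid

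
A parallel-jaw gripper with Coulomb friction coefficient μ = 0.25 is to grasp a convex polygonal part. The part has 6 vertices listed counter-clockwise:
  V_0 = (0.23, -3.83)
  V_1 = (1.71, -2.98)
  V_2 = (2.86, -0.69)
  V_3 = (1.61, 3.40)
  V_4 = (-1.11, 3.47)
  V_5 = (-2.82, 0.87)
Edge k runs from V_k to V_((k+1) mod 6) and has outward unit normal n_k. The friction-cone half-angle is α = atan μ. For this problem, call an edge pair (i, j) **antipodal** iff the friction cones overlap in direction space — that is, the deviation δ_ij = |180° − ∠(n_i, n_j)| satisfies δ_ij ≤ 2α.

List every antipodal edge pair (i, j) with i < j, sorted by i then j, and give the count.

α = atan 0.25 = 14.04°;  2α = 28.07°
n_0 = (+0.4980, -0.8672)
n_1 = (+0.8936, -0.4488)
n_2 = (+0.9563, +0.2923)
n_3 = (+0.0257, +0.9997)
n_4 = (-0.8355, +0.5495)
n_5 = (-0.8389, -0.5444)
  (0,1): δ = 146.53°  ·
  (0,2): δ = 102.88°  ·
  (0,3): δ = 31.34°  ·
  (0,4): δ = 26.80°  ✓
  (0,5): δ = 93.11°  ·
  (1,2): δ = 136.34°  ·
  (1,3): δ = 64.81°  ·
  (1,4): δ = 6.67°  ✓
  (1,5): δ = 59.65°  ·
  (2,3): δ = 108.47°  ·
  (2,4): δ = 50.33°  ·
  (2,5): δ = 15.99°  ✓
  (3,4): δ = 121.86°  ·
  (3,5): δ = 55.54°  ·
  (4,5): δ = 113.69°  ·
antipodal pairs: 3

count = 3; pairs: (0,4), (1,4), (2,5)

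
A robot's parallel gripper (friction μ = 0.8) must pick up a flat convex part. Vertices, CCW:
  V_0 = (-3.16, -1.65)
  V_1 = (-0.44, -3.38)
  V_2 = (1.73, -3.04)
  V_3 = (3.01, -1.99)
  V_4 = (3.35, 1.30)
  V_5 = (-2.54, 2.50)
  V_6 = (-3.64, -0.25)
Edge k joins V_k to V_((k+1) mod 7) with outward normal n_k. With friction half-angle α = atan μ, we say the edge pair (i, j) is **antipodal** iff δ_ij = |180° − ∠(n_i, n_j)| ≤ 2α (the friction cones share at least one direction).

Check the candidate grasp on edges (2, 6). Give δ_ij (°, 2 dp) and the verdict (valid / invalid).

δ = 69.56°, valid

α = atan 0.8 = 38.66°;  2α = 77.32°
edge 2: e_2 = (+1.28, +1.05);  n_2 = (+0.6342, -0.7731)
edge 6: e_6 = (+0.48, -1.40);  n_6 = (-0.9459, -0.3243)
∠(n_2, n_6) = 110.44°
δ = |180° − 110.44°| = 69.56°
69.56° ≤ 2α = 77.32°  →  valid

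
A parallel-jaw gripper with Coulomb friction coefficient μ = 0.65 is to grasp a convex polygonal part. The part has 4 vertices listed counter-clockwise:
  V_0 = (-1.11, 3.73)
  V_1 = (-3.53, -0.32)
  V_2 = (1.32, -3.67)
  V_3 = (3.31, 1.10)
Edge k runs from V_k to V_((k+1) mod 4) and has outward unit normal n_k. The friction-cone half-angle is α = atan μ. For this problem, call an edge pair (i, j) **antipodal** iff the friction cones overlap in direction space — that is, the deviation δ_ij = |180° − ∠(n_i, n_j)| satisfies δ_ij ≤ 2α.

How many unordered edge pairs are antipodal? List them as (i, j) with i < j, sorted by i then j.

α = atan 0.65 = 33.02°;  2α = 66.05°
n_0 = (-0.8584, +0.5129)
n_1 = (-0.5683, -0.8228)
n_2 = (+0.9229, -0.3850)
n_3 = (+0.5113, +0.8594)
  (0,1): δ = 93.77°  ·
  (0,2): δ = 8.21°  ✓
  (0,3): δ = 90.11°  ·
  (1,2): δ = 78.01°  ·
  (1,3): δ = 3.88°  ✓
  (2,3): δ = 98.11°  ·
antipodal pairs: 2

count = 2; pairs: (0,2), (1,3)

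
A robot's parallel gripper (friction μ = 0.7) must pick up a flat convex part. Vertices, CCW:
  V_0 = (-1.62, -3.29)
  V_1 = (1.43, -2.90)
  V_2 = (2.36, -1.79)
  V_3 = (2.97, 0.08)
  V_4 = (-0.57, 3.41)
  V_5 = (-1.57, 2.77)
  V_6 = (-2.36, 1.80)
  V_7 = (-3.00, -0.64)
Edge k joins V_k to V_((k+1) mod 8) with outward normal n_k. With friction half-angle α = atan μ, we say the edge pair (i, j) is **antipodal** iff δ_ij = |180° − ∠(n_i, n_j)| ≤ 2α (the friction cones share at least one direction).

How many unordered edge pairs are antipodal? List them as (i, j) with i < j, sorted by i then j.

α = atan 0.7 = 34.99°;  2α = 69.98°
n_0 = (+0.1268, -0.9919)
n_1 = (+0.7665, -0.6422)
n_2 = (+0.9507, -0.3101)
n_3 = (+0.6852, +0.7284)
n_4 = (-0.5391, +0.8423)
n_5 = (-0.7754, +0.6315)
n_6 = (-0.9673, +0.2537)
n_7 = (-0.8869, -0.4619)
  (0,1): δ = 137.24°  ·
  (0,2): δ = 115.35°  ·
  (0,3): δ = 50.54°  ✓
  (0,4): δ = 25.33°  ✓
  (0,5): δ = 43.55°  ✓
  (0,6): δ = 68.02°  ✓
  (0,7): δ = 110.22°  ·
  (1,2): δ = 158.11°  ·
  (1,3): δ = 93.29°  ·
  (1,4): δ = 17.42°  ✓
  (1,5): δ = 0.80°  ✓
  (1,6): δ = 25.26°  ✓
  (1,7): δ = 67.47°  ✓
  (2,3): δ = 115.18°  ·
  (2,4): δ = 39.31°  ✓
  (2,5): δ = 21.09°  ✓
  (2,6): δ = 3.37°  ✓
  (2,7): δ = 45.57°  ✓
  (3,4): δ = 104.13°  ·
  (3,5): δ = 85.91°  ·
  (3,6): δ = 61.45°  ✓
  (3,7): δ = 19.24°  ✓
  (4,5): δ = 161.78°  ·
  (4,6): δ = 137.32°  ·
  (4,7): δ = 95.11°  ·
  (5,6): δ = 155.54°  ·
  (5,7): δ = 113.33°  ·
  (6,7): δ = 137.79°  ·
antipodal pairs: 14

count = 14; pairs: (0,3), (0,4), (0,5), (0,6), (1,4), (1,5), (1,6), (1,7), (2,4), (2,5), (2,6), (2,7), (3,6), (3,7)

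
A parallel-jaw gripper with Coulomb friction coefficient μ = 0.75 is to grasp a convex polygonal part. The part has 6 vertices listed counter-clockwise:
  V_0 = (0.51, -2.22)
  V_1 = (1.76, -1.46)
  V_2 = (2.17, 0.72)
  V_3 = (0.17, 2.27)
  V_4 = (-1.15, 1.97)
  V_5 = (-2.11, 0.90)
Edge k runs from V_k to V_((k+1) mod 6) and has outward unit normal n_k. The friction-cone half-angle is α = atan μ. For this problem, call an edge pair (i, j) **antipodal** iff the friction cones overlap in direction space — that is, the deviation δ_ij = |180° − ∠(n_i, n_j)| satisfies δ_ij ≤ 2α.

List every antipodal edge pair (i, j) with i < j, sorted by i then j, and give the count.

count = 8; pairs: (0,2), (0,3), (0,4), (1,3), (1,4), (1,5), (2,5), (3,5)

α = atan 0.75 = 36.87°;  2α = 73.74°
n_0 = (+0.5195, -0.8545)
n_1 = (+0.9828, -0.1848)
n_2 = (+0.6126, +0.7904)
n_3 = (-0.2216, +0.9751)
n_4 = (-0.7443, +0.6678)
n_5 = (-0.7658, -0.6431)
  (0,1): δ = 131.95°  ·
  (0,2): δ = 69.08°  ✓
  (0,3): δ = 18.50°  ✓
  (0,4): δ = 16.80°  ✓
  (0,5): δ = 98.72°  ·
  (1,2): δ = 117.12°  ·
  (1,3): δ = 66.54°  ✓
  (1,4): δ = 31.25°  ✓
  (1,5): δ = 50.67°  ✓
  (2,3): δ = 129.42°  ·
  (2,4): δ = 94.12°  ·
  (2,5): δ = 12.20°  ✓
  (3,4): δ = 144.70°  ·
  (3,5): δ = 62.78°  ✓
  (4,5): δ = 98.08°  ·
antipodal pairs: 8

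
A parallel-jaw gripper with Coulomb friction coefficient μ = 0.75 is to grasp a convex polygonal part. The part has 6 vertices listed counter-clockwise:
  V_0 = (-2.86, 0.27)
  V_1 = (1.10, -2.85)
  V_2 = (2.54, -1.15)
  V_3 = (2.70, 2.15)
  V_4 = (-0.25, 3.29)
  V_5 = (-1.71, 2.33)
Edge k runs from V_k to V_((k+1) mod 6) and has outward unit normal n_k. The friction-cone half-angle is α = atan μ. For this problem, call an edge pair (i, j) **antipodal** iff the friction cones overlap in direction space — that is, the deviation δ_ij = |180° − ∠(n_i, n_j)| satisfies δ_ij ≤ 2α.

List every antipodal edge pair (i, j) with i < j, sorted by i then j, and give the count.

count = 8; pairs: (0,2), (0,3), (0,4), (1,3), (1,4), (1,5), (2,4), (2,5)

α = atan 0.75 = 36.87°;  2α = 73.74°
n_0 = (-0.6189, -0.7855)
n_1 = (+0.7630, -0.6463)
n_2 = (+0.9988, -0.0484)
n_3 = (+0.3605, +0.9328)
n_4 = (-0.5494, +0.8356)
n_5 = (-0.8732, +0.4874)
  (0,1): δ = 92.03°  ·
  (0,2): δ = 54.54°  ✓
  (0,3): δ = 17.11°  ✓
  (0,4): δ = 71.56°  ✓
  (0,5): δ = 99.06°  ·
  (1,2): δ = 142.51°  ·
  (1,3): δ = 70.86°  ✓
  (1,4): δ = 16.41°  ✓
  (1,5): δ = 11.09°  ✓
  (2,3): δ = 108.35°  ·
  (2,4): δ = 53.90°  ✓
  (2,5): δ = 26.40°  ✓
  (3,4): δ = 125.55°  ·
  (3,5): δ = 98.04°  ·
  (4,5): δ = 152.50°  ·
antipodal pairs: 8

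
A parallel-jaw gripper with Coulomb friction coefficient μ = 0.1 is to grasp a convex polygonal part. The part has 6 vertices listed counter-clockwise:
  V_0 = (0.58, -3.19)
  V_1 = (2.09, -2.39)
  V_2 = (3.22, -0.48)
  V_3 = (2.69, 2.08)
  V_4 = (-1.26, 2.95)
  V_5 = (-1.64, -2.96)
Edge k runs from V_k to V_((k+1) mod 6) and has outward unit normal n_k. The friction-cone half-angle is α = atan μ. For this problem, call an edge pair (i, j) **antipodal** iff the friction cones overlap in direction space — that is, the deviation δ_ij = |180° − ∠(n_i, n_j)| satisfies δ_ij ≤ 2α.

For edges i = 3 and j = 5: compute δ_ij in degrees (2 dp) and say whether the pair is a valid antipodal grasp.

α = atan 0.1 = 5.71°;  2α = 11.42°
edge 3: e_3 = (-3.95, +0.87);  n_3 = (+0.2151, +0.9766)
edge 5: e_5 = (+2.22, -0.23);  n_5 = (-0.1031, -0.9947)
∠(n_3, n_5) = 173.49°
δ = |180° − 173.49°| = 6.51°
6.51° ≤ 2α = 11.42°  →  valid

δ = 6.51°, valid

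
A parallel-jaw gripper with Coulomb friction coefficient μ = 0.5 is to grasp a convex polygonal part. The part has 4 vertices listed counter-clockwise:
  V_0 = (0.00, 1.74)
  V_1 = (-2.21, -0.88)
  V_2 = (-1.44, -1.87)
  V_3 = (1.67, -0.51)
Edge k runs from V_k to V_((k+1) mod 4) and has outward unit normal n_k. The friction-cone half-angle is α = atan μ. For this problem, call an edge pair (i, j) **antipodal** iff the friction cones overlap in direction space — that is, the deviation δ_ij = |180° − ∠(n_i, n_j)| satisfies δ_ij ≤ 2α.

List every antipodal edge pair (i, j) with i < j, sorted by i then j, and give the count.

α = atan 0.5 = 26.57°;  2α = 53.13°
n_0 = (-0.7644, +0.6448)
n_1 = (-0.7894, -0.6139)
n_2 = (+0.4007, -0.9162)
n_3 = (+0.8030, +0.5960)
  (0,1): δ = 101.98°  ·
  (0,2): δ = 26.23°  ✓
  (0,3): δ = 76.73°  ·
  (1,2): δ = 104.26°  ·
  (1,3): δ = 1.29°  ✓
  (2,3): δ = 77.04°  ·
antipodal pairs: 2

count = 2; pairs: (0,2), (1,3)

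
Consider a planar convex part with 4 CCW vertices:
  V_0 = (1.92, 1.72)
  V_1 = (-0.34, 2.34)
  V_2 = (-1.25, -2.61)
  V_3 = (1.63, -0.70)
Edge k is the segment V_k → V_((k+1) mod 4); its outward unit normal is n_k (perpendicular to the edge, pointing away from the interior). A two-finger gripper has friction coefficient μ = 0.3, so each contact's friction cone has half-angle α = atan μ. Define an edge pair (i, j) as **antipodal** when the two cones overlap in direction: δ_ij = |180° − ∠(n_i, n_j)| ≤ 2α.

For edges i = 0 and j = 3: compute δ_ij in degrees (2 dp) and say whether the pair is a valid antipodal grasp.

δ = 98.51°, invalid

α = atan 0.3 = 16.70°;  2α = 33.40°
edge 0: e_0 = (-2.26, +0.62);  n_0 = (+0.2646, +0.9644)
edge 3: e_3 = (+0.29, +2.42);  n_3 = (+0.9929, -0.1190)
∠(n_0, n_3) = 81.49°
δ = |180° − 81.49°| = 98.51°
98.51° > 2α = 33.40°  →  invalid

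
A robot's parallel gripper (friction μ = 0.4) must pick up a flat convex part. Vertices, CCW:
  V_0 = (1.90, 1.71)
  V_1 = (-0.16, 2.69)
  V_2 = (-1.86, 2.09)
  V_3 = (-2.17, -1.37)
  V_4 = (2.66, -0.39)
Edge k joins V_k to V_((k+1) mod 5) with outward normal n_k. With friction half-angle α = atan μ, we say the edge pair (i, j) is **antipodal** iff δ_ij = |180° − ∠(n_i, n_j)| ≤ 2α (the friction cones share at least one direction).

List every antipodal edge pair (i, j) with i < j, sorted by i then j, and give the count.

α = atan 0.4 = 21.80°;  2α = 43.60°
n_0 = (+0.4296, +0.9030)
n_1 = (-0.3328, +0.9430)
n_2 = (-0.9960, +0.0892)
n_3 = (+0.1988, -0.9800)
n_4 = (+0.9403, +0.3403)
  (0,1): δ = 135.12°  ·
  (0,2): δ = 69.68°  ·
  (0,3): δ = 36.91°  ✓
  (0,4): δ = 135.34°  ·
  (1,2): δ = 114.56°  ·
  (1,3): δ = 7.97°  ✓
  (1,4): δ = 90.46°  ·
  (2,3): δ = 73.41°  ·
  (2,4): δ = 25.02°  ✓
  (3,4): δ = 81.57°  ·
antipodal pairs: 3

count = 3; pairs: (0,3), (1,3), (2,4)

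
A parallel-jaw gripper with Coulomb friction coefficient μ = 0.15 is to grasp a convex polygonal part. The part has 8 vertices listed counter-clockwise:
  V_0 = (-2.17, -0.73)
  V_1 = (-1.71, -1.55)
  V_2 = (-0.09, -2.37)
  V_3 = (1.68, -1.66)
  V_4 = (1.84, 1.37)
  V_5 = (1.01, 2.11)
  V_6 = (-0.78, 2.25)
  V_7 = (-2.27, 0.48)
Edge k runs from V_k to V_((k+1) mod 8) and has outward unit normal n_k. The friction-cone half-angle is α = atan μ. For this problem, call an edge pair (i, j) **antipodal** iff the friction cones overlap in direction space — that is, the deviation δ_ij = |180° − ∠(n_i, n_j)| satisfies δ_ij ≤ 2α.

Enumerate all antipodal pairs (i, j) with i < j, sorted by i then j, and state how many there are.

α = atan 0.15 = 8.53°;  2α = 17.06°
n_0 = (-0.8721, -0.4893)
n_1 = (-0.4516, -0.8922)
n_2 = (+0.3723, -0.9281)
n_3 = (+0.9986, -0.0527)
n_4 = (+0.6655, +0.7464)
n_5 = (+0.0780, +0.9970)
n_6 = (-0.7650, +0.6440)
n_7 = (-0.9966, -0.0824)
  (0,1): δ = 146.14°  ·
  (0,2): δ = 97.43°  ·
  (0,3): δ = 32.31°  ·
  (0,4): δ = 18.99°  ·
  (0,5): δ = 56.24°  ·
  (0,6): δ = 110.62°  ·
  (0,7): δ = 155.43°  ·
  (1,2): δ = 131.30°  ·
  (1,3): δ = 66.18°  ·
  (1,4): δ = 14.87°  ✓
  (1,5): δ = 22.38°  ·
  (1,6): δ = 76.76°  ·
  (1,7): δ = 121.57°  ·
  (2,3): δ = 114.88°  ·
  (2,4): δ = 63.58°  ·
  (2,5): δ = 26.33°  ·
  (2,6): δ = 28.05°  ·
  (2,7): δ = 72.87°  ·
  (3,4): δ = 128.70°  ·
  (3,5): δ = 91.45°  ·
  (3,6): δ = 37.07°  ·
  (3,7): δ = 7.75°  ✓
  (4,5): δ = 142.75°  ·
  (4,6): δ = 88.37°  ·
  (4,7): δ = 43.56°  ·
  (5,6): δ = 125.62°  ·
  (5,7): δ = 80.80°  ·
  (6,7): δ = 135.18°  ·
antipodal pairs: 2

count = 2; pairs: (1,4), (3,7)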